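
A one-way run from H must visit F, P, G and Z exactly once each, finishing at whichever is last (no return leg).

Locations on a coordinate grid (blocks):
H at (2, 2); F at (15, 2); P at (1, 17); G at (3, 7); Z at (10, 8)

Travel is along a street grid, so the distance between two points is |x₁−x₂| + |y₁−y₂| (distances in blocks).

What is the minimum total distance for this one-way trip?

Minimum one-way distance = 44 blocks.

There are 4! = 24 possible orderings.
H → F → P → G → Z: 13+29+12+8 = 62
H → F → P → Z → G: 13+29+18+8 = 68
H → F → G → P → Z: 13+17+12+18 = 60
H → F → G → Z → P: 13+17+8+18 = 56
H → F → Z → P → G: 13+11+18+12 = 54
H → F → Z → G → P: 13+11+8+12 = 44
H → P → F → G → Z: 16+29+17+8 = 70
H → P → F → Z → G: 16+29+11+8 = 64
H → P → G → F → Z: 16+12+17+11 = 56
H → P → G → Z → F: 16+12+8+11 = 47
H → P → Z → F → G: 16+18+11+17 = 62
H → P → Z → G → F: 16+18+8+17 = 59
H → G → F → P → Z: 6+17+29+18 = 70
H → G → F → Z → P: 6+17+11+18 = 52
… (10 more)
The minimum is 44.
One shortest path: H → F → Z → G → P.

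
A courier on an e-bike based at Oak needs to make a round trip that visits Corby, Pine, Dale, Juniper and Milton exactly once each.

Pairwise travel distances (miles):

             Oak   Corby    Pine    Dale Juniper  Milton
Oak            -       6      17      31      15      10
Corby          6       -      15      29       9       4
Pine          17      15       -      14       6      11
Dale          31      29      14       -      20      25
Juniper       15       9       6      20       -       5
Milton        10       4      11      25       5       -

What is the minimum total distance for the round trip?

Minimum total distance: 66 miles.

There are 60 distinct closed tours to check (reversals are equivalent).
Oak → Corby → Pine → Dale → Juniper → Milton → Oak: 6+15+14+20+5+10 = 70
Oak → Corby → Pine → Dale → Milton → Juniper → Oak: 6+15+14+25+5+15 = 80
Oak → Corby → Pine → Juniper → Dale → Milton → Oak: 6+15+6+20+25+10 = 82
Oak → Corby → Pine → Juniper → Milton → Dale → Oak: 6+15+6+5+25+31 = 88
Oak → Corby → Pine → Milton → Dale → Juniper → Oak: 6+15+11+25+20+15 = 92
Oak → Corby → Pine → Milton → Juniper → Dale → Oak: 6+15+11+5+20+31 = 88
Oak → Corby → Dale → Pine → Juniper → Milton → Oak: 6+29+14+6+5+10 = 70
Oak → Corby → Dale → Pine → Milton → Juniper → Oak: 6+29+14+11+5+15 = 80
Oak → Corby → Dale → Juniper → Pine → Milton → Oak: 6+29+20+6+11+10 = 82
Oak → Corby → Dale → Juniper → Milton → Pine → Oak: 6+29+20+5+11+17 = 88
Oak → Corby → Dale → Milton → Pine → Juniper → Oak: 6+29+25+11+6+15 = 92
Oak → Corby → Dale → Milton → Juniper → Pine → Oak: 6+29+25+5+6+17 = 88
Oak → Corby → Juniper → Pine → Dale → Milton → Oak: 6+9+6+14+25+10 = 70
Oak → Corby → Juniper → Pine → Milton → Dale → Oak: 6+9+6+11+25+31 = 88
… (46 more)
Oak → Corby → Milton → Juniper → Pine → Dale → Oak: 6+4+5+6+14+31 = 66  ← best
The minimum is 66.
One optimal route: Oak → Corby → Milton → Juniper → Pine → Dale → Oak (or its reverse).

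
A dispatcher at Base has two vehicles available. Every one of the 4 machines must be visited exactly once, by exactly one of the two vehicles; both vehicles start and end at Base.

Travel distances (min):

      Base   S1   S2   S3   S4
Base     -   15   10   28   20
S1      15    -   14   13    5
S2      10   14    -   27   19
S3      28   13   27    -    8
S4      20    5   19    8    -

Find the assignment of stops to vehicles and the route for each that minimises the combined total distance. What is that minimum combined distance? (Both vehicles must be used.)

There are 2^3 − 1 = 7 ways to divide the 4 stops into two non-empty groups. For each, the best each vehicle can do is its own shortest tour through its group:
  {S1} + {S2, S3, S4}: 30 + 65 = 95
  {S2} + {S1, S3, S4}: 20 + 56 = 76
  {S1, S2} + {S3, S4}: 39 + 56 = 95
  {S3} + {S1, S2, S4}: 56 + 49 = 105
  {S1, S3} + {S2, S4}: 56 + 49 = 105
  {S2, S3} + {S1, S4}: 65 + 40 = 105
  … (7 splits in total)
Best: vehicle 1 Base → S2 → Base = 20; vehicle 2 Base → S1 → S3 → S4 → Base = 56; combined 76.

76 min — the smallest possible combined total.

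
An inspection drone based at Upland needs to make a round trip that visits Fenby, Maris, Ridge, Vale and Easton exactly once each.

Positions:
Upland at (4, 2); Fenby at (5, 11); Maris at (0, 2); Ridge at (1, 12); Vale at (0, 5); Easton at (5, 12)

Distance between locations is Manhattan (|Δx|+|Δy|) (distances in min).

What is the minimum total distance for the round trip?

There are 60 distinct closed tours to check (reversals are equivalent).
Upland→Fenby→Maris→Ridge→Vale→Easton→Upland: 10+14+11+8+12+11 = 66
Upland→Fenby→Maris→Ridge→Easton→Vale→Upland: 10+14+11+4+12+7 = 58
Upland→Fenby→Maris→Vale→Ridge→Easton→Upland: 10+14+3+8+4+11 = 50
Upland→Fenby→Maris→Vale→Easton→Ridge→Upland: 10+14+3+12+4+13 = 56
Upland→Fenby→Maris→Easton→Ridge→Vale→Upland: 10+14+15+4+8+7 = 58
Upland→Fenby→Maris→Easton→Vale→Ridge→Upland: 10+14+15+12+8+13 = 72
Upland→Fenby→Ridge→Maris→Vale→Easton→Upland: 10+5+11+3+12+11 = 52
Upland→Fenby→Ridge→Maris→Easton→Vale→Upland: 10+5+11+15+12+7 = 60
Upland→Fenby→Ridge→Vale→Maris→Easton→Upland: 10+5+8+3+15+11 = 52
Upland→Fenby→Ridge→Vale→Easton→Maris→Upland: 10+5+8+12+15+4 = 54
Upland→Fenby→Ridge→Easton→Maris→Vale→Upland: 10+5+4+15+3+7 = 44
Upland→Fenby→Ridge→Easton→Vale→Maris→Upland: 10+5+4+12+3+4 = 38
Upland→Fenby→Vale→Maris→Ridge→Easton→Upland: 10+11+3+11+4+11 = 50
Upland→Fenby→Vale→Maris→Easton→Ridge→Upland: 10+11+3+15+4+13 = 56
… (46 more)
Upland→Fenby→Easton→Ridge→Vale→Maris→Upland: 10+1+4+8+3+4 = 30  ← best
The minimum is 30.
One optimal route: Upland → Fenby → Easton → Ridge → Vale → Maris → Upland (or its reverse).

30 min — the shortest possible round trip.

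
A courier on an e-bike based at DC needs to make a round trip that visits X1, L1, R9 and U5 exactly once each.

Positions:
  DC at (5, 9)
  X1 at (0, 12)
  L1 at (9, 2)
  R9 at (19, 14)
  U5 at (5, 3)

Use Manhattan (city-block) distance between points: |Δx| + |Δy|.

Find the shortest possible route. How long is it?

DC→X1→L1→R9→U5→DC: 8+19+22+25+6 = 80
DC→X1→L1→U5→R9→DC: 8+19+5+25+19 = 76
DC→X1→R9→L1→U5→DC: 8+21+22+5+6 = 62
DC→X1→R9→U5→L1→DC: 8+21+25+5+11 = 70
DC→X1→U5→L1→R9→DC: 8+14+5+22+19 = 68
DC→X1→U5→R9→L1→DC: 8+14+25+22+11 = 80
DC→L1→X1→R9→U5→DC: 11+19+21+25+6 = 82
DC→L1→X1→U5→R9→DC: 11+19+14+25+19 = 88
DC→L1→R9→X1→U5→DC: 11+22+21+14+6 = 74
DC→L1→U5→X1→R9→DC: 11+5+14+21+19 = 70
DC→R9→X1→L1→U5→DC: 19+21+19+5+6 = 70
DC→R9→L1→X1→U5→DC: 19+22+19+14+6 = 80
The minimum is 62.
One optimal route: DC → X1 → R9 → L1 → U5 → DC (or its reverse).

Minimum total distance: 62.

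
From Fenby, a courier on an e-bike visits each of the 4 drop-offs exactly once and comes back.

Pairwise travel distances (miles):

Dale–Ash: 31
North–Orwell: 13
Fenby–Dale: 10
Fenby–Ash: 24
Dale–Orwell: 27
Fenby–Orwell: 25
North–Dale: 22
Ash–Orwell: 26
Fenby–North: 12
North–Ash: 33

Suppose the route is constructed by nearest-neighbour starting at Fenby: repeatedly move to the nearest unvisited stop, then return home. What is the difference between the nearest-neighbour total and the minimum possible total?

The nearest-neighbour route is 3 miles longer than optimal.

Fenby: Dale=10, North=12, Ash=24, Orwell=25 ⇒ Dale
Dale: North=22, Orwell=27, Ash=31 ⇒ North
North: Orwell=13, Ash=33 ⇒ Orwell
Orwell: Ash=26 ⇒ Ash
NN route Fenby → Dale → North → Orwell → Ash → Fenby costs 95.
Optimal: Fenby → North → Orwell → Ash → Dale → Fenby costs 92 (by enumerating all 12 distinct tours).
Excess = 95 − 92 = 3.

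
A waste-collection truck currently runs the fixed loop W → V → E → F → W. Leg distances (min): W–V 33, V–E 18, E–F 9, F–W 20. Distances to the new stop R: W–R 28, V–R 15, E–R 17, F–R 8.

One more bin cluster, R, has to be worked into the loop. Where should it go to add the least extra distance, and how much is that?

+10 min — insert R between W and V.

Insertion cost between consecutive stops i–j is d(i,R) + d(R,j) − d(i,j):
  between W and V: 28 + 15 − 33 = 10
  between V and E: 15 + 17 − 18 = 14
  between E and F: 17 + 8 − 9 = 16
  between F and W: 8 + 28 − 20 = 16
Cheapest insertion is between W and V, adding 10.
New total = 80 + 10 = 90.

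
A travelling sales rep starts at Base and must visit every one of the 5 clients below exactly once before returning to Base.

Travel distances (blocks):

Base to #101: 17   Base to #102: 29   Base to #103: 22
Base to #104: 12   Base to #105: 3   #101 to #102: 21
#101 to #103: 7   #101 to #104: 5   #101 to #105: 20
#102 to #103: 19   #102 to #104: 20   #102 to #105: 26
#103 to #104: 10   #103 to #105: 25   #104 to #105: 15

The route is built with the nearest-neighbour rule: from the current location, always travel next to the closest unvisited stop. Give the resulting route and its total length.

From Base: distances to unvisited — #105=3, #104=12, #101=17, #103=22, #102=29. Nearest is #105 (3).
From #105: distances to unvisited — #104=15, #101=20, #103=25, #102=26. Nearest is #104 (15).
From #104: distances to unvisited — #101=5, #103=10, #102=20. Nearest is #101 (5).
From #101: distances to unvisited — #103=7, #102=21. Nearest is #103 (7).
From #103: distances to unvisited — #102=19. Nearest is #102 (19).
Return #102→Base: 29.
Total = 3 + 15 + 5 + 7 + 19 + 29 = 78.

78 blocks along Base → #105 → #104 → #101 → #103 → #102 → Base.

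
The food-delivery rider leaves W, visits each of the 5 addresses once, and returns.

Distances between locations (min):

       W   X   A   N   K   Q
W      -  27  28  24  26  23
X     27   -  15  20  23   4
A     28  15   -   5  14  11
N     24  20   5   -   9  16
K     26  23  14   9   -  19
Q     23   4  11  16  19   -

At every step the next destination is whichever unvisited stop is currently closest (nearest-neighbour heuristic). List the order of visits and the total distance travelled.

82 min along W → Q → X → A → N → K → W.

At W the remaining stops are Q 23, N 24, K 26, X 27, A 28; go to Q.
At Q the remaining stops are X 4, A 11, N 16, K 19; go to X.
At X the remaining stops are A 15, N 20, K 23; go to A.
At A the remaining stops are N 5, K 14; go to N.
At N the remaining stops are K 9; go to K.
Return K→W: 26.
Total = 23 + 4 + 15 + 5 + 9 + 26 = 82.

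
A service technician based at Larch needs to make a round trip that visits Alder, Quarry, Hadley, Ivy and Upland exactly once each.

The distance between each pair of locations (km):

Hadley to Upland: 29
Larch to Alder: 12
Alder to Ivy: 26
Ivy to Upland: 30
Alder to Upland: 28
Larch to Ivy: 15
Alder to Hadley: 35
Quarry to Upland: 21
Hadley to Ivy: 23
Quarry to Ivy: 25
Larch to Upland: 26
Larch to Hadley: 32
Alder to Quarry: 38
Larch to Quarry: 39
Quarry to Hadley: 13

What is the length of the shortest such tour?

With 5 stops there are 5!/2 = 60 distinct round trips (a route and its reverse cost the same).
Larch - Alder - Quarry - Hadley - Ivy - Upland - Larch: 12+38+13+23+30+26 = 142
Larch - Alder - Quarry - Hadley - Upland - Ivy - Larch: 12+38+13+29+30+15 = 137
Larch - Alder - Quarry - Ivy - Hadley - Upland - Larch: 12+38+25+23+29+26 = 153
Larch - Alder - Quarry - Ivy - Upland - Hadley - Larch: 12+38+25+30+29+32 = 166
Larch - Alder - Quarry - Upland - Hadley - Ivy - Larch: 12+38+21+29+23+15 = 138
Larch - Alder - Quarry - Upland - Ivy - Hadley - Larch: 12+38+21+30+23+32 = 156
Larch - Alder - Hadley - Quarry - Ivy - Upland - Larch: 12+35+13+25+30+26 = 141
Larch - Alder - Hadley - Quarry - Upland - Ivy - Larch: 12+35+13+21+30+15 = 126
Larch - Alder - Hadley - Ivy - Quarry - Upland - Larch: 12+35+23+25+21+26 = 142
Larch - Alder - Hadley - Ivy - Upland - Quarry - Larch: 12+35+23+30+21+39 = 160
Larch - Alder - Hadley - Upland - Quarry - Ivy - Larch: 12+35+29+21+25+15 = 137
Larch - Alder - Hadley - Upland - Ivy - Quarry - Larch: 12+35+29+30+25+39 = 170
Larch - Alder - Ivy - Quarry - Hadley - Upland - Larch: 12+26+25+13+29+26 = 131
Larch - Alder - Ivy - Quarry - Upland - Hadley - Larch: 12+26+25+21+29+32 = 145
… (46 more)
Larch - Alder - Upland - Quarry - Hadley - Ivy - Larch: 12+28+21+13+23+15 = 112  ← best
The minimum is 112.
One optimal route: Larch → Alder → Upland → Quarry → Hadley → Ivy → Larch (or its reverse).

112 km — the shortest possible round trip.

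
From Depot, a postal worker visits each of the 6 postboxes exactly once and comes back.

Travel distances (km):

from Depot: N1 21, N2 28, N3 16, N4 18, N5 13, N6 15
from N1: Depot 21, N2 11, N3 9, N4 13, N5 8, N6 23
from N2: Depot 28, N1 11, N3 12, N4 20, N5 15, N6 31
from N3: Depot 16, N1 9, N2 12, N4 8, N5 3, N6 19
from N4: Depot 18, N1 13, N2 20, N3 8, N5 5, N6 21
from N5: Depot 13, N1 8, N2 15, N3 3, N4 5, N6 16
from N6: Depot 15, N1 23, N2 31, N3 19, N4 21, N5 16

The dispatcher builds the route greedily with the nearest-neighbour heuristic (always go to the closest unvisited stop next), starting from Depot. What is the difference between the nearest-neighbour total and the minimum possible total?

Depot: N5=13, N6=15, N3=16, N4=18, N1=21, N2=28 ⇒ N5
N5: N3=3, N4=5, N1=8, N2=15, N6=16 ⇒ N3
N3: N4=8, N1=9, N2=12, N6=19 ⇒ N4
N4: N1=13, N2=20, N6=21 ⇒ N1
N1: N2=11, N6=23 ⇒ N2
N2: N6=31 ⇒ N6
NN route Depot → N5 → N3 → N4 → N1 → N2 → N6 → Depot costs 94.
Optimal: Depot → N4 → N5 → N3 → N2 → N1 → N6 → Depot costs 87 (by enumerating all 360 distinct tours).
Excess = 94 − 87 = 7.

7 km longer than the optimal tour.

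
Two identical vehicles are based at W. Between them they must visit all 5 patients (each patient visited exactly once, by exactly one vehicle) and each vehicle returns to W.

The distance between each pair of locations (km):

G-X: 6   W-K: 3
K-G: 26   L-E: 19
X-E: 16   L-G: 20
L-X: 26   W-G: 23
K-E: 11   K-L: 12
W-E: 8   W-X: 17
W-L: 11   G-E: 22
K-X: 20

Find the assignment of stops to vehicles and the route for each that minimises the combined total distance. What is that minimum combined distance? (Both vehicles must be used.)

Minimum combined distance: 67 km.

Check every non-empty split of the stops between the two vehicles; for each half take its own optimal tour:
  {K} + {L, G, X, E}: 6 + 61 = 67
  {L} + {K, G, X, E}: 22 + 59 = 81
  {K, L} + {G, X, E}: 26 + 53 = 79
  {G} + {K, L, X, E}: 46 + 65 = 111
  {K, G} + {L, X, E}: 52 + 61 = 113
  {L, G} + {K, X, E}: 54 + 47 = 101
  … (15 splits in total)
Best: vehicle 1 W → K → W = 6; vehicle 2 W → L → G → X → E → W = 61; combined 67.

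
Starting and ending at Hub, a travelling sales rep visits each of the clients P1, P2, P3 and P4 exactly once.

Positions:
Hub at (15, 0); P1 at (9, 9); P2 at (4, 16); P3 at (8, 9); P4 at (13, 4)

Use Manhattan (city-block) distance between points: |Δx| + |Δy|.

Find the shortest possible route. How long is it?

With 4 stops there are 4!/2 = 12 distinct round trips (a route and its reverse cost the same).
Hub→P1→P2→P3→P4→Hub: 15+12+11+10+6 = 54
Hub→P1→P2→P4→P3→Hub: 15+12+21+10+16 = 74
Hub→P1→P3→P2→P4→Hub: 15+1+11+21+6 = 54
Hub→P1→P3→P4→P2→Hub: 15+1+10+21+27 = 74
Hub→P1→P4→P2→P3→Hub: 15+9+21+11+16 = 72
Hub→P1→P4→P3→P2→Hub: 15+9+10+11+27 = 72
Hub→P2→P1→P3→P4→Hub: 27+12+1+10+6 = 56
Hub→P2→P1→P4→P3→Hub: 27+12+9+10+16 = 74
Hub→P2→P3→P1→P4→Hub: 27+11+1+9+6 = 54
Hub→P2→P4→P1→P3→Hub: 27+21+9+1+16 = 74
Hub→P3→P1→P2→P4→Hub: 16+1+12+21+6 = 56
Hub→P3→P2→P1→P4→Hub: 16+11+12+9+6 = 54
The minimum is 54.
One optimal route: Hub → P1 → P2 → P3 → P4 → Hub (or its reverse).

Minimum total distance: 54.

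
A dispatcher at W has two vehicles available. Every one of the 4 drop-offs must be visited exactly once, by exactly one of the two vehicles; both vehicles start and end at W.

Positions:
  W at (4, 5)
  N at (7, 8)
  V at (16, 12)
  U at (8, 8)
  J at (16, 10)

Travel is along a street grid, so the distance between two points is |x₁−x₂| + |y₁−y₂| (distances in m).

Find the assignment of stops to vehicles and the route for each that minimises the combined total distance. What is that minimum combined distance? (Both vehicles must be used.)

50 m — the smallest possible combined total.

There are 2^3 − 1 = 7 ways to divide the 4 stops into two non-empty groups. For each, the best each vehicle can do is its own shortest tour through its group:
  {N} + {V, U, J}: 12 + 38 = 50
  {V} + {N, U, J}: 38 + 34 = 72
  {N, V} + {U, J}: 38 + 34 = 72
  {U} + {N, V, J}: 14 + 38 = 52
  {N, U} + {V, J}: 14 + 38 = 52
  {V, U} + {N, J}: 38 + 34 = 72
  … (7 splits in total)
Best: vehicle 1 W → N → W = 12; vehicle 2 W → V → J → U → W = 38; combined 50.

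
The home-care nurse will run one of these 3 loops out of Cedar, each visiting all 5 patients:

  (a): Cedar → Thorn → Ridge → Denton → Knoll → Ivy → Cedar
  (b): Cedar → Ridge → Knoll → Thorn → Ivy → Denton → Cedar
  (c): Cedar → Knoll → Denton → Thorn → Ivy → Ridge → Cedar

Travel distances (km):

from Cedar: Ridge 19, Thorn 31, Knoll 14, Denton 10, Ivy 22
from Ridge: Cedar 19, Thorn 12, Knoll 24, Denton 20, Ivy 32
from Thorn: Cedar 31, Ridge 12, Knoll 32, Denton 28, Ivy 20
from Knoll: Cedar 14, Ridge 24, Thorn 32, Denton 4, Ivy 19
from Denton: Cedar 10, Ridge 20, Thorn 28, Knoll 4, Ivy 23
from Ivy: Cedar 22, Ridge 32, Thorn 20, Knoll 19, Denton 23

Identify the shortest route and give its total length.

(a): 31 + 12 + 20 + 4 + 19 + 22 = 108
(b): 19 + 24 + 32 + 20 + 23 + 10 = 128
(c): 14 + 4 + 28 + 20 + 32 + 19 = 117

108 km — (a) is the shortest.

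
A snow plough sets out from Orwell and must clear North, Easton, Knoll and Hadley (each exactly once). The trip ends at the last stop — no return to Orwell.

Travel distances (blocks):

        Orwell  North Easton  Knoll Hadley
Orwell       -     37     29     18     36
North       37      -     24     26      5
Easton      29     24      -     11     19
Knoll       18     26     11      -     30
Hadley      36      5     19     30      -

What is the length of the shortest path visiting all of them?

There are 4! = 24 possible orderings.
Orwell → North → Easton → Knoll → Hadley: 37+24+11+30 = 102
Orwell → North → Easton → Hadley → Knoll: 37+24+19+30 = 110
Orwell → North → Knoll → Easton → Hadley: 37+26+11+19 = 93
Orwell → North → Knoll → Hadley → Easton: 37+26+30+19 = 112
Orwell → North → Hadley → Easton → Knoll: 37+5+19+11 = 72
Orwell → North → Hadley → Knoll → Easton: 37+5+30+11 = 83
Orwell → Easton → North → Knoll → Hadley: 29+24+26+30 = 109
Orwell → Easton → North → Hadley → Knoll: 29+24+5+30 = 88
Orwell → Easton → Knoll → North → Hadley: 29+11+26+5 = 71
Orwell → Easton → Knoll → Hadley → North: 29+11+30+5 = 75
Orwell → Easton → Hadley → North → Knoll: 29+19+5+26 = 79
Orwell → Easton → Hadley → Knoll → North: 29+19+30+26 = 104
Orwell → Knoll → North → Easton → Hadley: 18+26+24+19 = 87
Orwell → Knoll → North → Hadley → Easton: 18+26+5+19 = 68
… (10 more)
Orwell → Knoll → Easton → Hadley → North: 18+11+19+5 = 53  ← best
The minimum is 53.
One shortest path: Orwell → Knoll → Easton → Hadley → North.

Minimum one-way distance = 53 blocks.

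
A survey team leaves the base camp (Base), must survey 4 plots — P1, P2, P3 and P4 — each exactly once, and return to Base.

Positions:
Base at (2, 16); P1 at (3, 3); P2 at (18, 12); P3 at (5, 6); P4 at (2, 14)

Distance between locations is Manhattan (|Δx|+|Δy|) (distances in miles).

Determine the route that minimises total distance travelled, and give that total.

There are 12 distinct closed tours to check (reversals are equivalent).
Base→P1→P2→P3→P4→Base: 14+24+19+11+2 = 70
Base→P1→P2→P4→P3→Base: 14+24+18+11+13 = 80
Base→P1→P3→P2→P4→Base: 14+5+19+18+2 = 58
Base→P1→P3→P4→P2→Base: 14+5+11+18+20 = 68
Base→P1→P4→P2→P3→Base: 14+12+18+19+13 = 76
Base→P1→P4→P3→P2→Base: 14+12+11+19+20 = 76
Base→P2→P1→P3→P4→Base: 20+24+5+11+2 = 62
Base→P2→P1→P4→P3→Base: 20+24+12+11+13 = 80
Base→P2→P3→P1→P4→Base: 20+19+5+12+2 = 58
Base→P2→P4→P1→P3→Base: 20+18+12+5+13 = 68
Base→P3→P1→P2→P4→Base: 13+5+24+18+2 = 62
Base→P3→P2→P1→P4→Base: 13+19+24+12+2 = 70
The minimum is 58.
One optimal route: Base → P1 → P3 → P2 → P4 → Base (or its reverse).

Shortest round trip = 58 miles.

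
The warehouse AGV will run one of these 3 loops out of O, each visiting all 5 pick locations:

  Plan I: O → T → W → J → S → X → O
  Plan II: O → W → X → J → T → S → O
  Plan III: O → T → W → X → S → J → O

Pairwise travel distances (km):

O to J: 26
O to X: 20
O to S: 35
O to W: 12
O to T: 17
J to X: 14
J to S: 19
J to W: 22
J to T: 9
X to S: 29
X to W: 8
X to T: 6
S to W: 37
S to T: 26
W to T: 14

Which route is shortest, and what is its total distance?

104 km — Plan II is the shortest.

Plan I: 17 + 14 + 22 + 19 + 29 + 20 = 121
Plan II: 12 + 8 + 14 + 9 + 26 + 35 = 104
Plan III: 17 + 14 + 8 + 29 + 19 + 26 = 113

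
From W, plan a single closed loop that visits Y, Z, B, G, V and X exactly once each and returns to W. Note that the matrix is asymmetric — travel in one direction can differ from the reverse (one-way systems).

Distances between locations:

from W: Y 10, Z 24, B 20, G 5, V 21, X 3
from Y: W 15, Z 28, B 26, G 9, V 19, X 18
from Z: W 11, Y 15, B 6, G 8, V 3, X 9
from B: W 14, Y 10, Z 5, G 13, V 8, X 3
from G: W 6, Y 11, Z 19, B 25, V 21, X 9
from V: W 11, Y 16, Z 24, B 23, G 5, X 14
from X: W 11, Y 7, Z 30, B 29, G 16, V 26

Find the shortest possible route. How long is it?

Minimum total distance: 55.

W-Y-Z-B-G-V-X-W: 10+28+6+13+21+14+11 = 103
W-Y-Z-B-G-X-V-W: 10+28+6+13+9+26+11 = 103
W-Y-Z-B-V-G-X-W: 10+28+6+8+5+9+11 = 77
W-Y-Z-B-V-X-G-W: 10+28+6+8+14+16+6 = 88
W-Y-Z-B-X-G-V-W: 10+28+6+3+16+21+11 = 95
W-Y-Z-B-X-V-G-W: 10+28+6+3+26+5+6 = 84
W-Y-Z-G-B-V-X-W: 10+28+8+25+8+14+11 = 104
W-Y-Z-G-B-X-V-W: 10+28+8+25+3+26+11 = 111
… (712 more)
W-X-Y-B-Z-V-G-W: 3+7+26+5+3+5+6 = 55  ← best
The minimum is 55.
One optimal route: W → X → Y → B → Z → V → G → W.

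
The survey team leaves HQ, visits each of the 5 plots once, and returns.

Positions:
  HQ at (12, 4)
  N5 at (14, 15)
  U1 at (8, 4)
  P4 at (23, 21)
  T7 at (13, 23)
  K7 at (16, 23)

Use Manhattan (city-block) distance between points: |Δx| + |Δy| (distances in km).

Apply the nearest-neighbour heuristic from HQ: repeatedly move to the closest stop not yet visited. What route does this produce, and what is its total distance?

At HQ the remaining stops are U1 4, N5 13, T7 20, K7 23, P4 28; go to U1.
At U1 the remaining stops are N5 17, T7 24, K7 27, P4 32; go to N5.
At N5 the remaining stops are T7 9, K7 10, P4 15; go to T7.
At T7 the remaining stops are K7 3, P4 12; go to K7.
At K7 the remaining stops are P4 9; go to P4.
Return P4→HQ: 28.
Total = 4 + 17 + 9 + 3 + 9 + 28 = 70.

Nearest-neighbour total = 70 km; route HQ → U1 → N5 → T7 → K7 → P4 → HQ.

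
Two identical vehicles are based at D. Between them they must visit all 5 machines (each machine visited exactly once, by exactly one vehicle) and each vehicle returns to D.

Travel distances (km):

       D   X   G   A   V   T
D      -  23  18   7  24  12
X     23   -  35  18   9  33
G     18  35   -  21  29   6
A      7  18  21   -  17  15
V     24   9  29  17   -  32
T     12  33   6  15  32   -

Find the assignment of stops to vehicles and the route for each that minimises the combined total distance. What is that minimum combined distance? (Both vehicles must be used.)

92 km — the smallest possible combined total.

There are 2^4 − 1 = 15 ways to divide the 5 stops into two non-empty groups. For each, the best each vehicle can do is its own shortest tour through its group:
  {X} + {G, A, V, T}: 46 + 71 = 117
  {G} + {X, A, V, T}: 36 + 76 = 112
  {X, G} + {A, V, T}: 76 + 68 = 144
  {A} + {X, G, V, T}: 14 + 79 = 93
  {X, A} + {G, V, T}: 48 + 71 = 119
  {G, A} + {X, V, T}: 46 + 76 = 122
  … (15 splits in total)
  {X, A, V} + {G, T}: 56 + 36 = 92  ← best
Best: vehicle 1 D → X → V → A → D = 56; vehicle 2 D → G → T → D = 36; combined 92.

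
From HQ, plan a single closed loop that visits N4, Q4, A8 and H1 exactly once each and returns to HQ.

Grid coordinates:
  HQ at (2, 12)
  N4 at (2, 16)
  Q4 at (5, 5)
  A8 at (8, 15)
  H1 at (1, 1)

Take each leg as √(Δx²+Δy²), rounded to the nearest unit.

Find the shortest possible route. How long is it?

37 — the shortest possible round trip.

With 4 stops there are 4!/2 = 12 distinct round trips (a route and its reverse cost the same).
HQ → N4 → Q4 → A8 → H1 → HQ: 4+11+10+16+11 = 52
HQ → N4 → Q4 → H1 → A8 → HQ: 4+11+6+16+7 = 44
HQ → N4 → A8 → Q4 → H1 → HQ: 4+6+10+6+11 = 37
HQ → N4 → A8 → H1 → Q4 → HQ: 4+6+16+6+8 = 40
HQ → N4 → H1 → Q4 → A8 → HQ: 4+15+6+10+7 = 42
HQ → N4 → H1 → A8 → Q4 → HQ: 4+15+16+10+8 = 53
HQ → Q4 → N4 → A8 → H1 → HQ: 8+11+6+16+11 = 52
HQ → Q4 → N4 → H1 → A8 → HQ: 8+11+15+16+7 = 57
HQ → Q4 → A8 → N4 → H1 → HQ: 8+10+6+15+11 = 50
HQ → Q4 → H1 → N4 → A8 → HQ: 8+6+15+6+7 = 42
HQ → A8 → N4 → Q4 → H1 → HQ: 7+6+11+6+11 = 41
HQ → A8 → Q4 → N4 → H1 → HQ: 7+10+11+15+11 = 54
The minimum is 37.
One optimal route: HQ → N4 → A8 → Q4 → H1 → HQ (or its reverse).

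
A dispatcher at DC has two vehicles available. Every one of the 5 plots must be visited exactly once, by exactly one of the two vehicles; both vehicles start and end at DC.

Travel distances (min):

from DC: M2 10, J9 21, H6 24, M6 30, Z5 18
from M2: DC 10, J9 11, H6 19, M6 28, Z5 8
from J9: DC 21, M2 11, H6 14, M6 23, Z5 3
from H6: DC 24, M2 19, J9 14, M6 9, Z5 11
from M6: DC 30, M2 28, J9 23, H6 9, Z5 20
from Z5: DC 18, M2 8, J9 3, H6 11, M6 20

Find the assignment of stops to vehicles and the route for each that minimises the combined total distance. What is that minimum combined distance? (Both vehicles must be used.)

94 min — the smallest possible combined total.

Check every non-empty split of the stops between the two vehicles; for each half take its own optimal tour:
  {M2} + {J9, H6, M6, Z5}: 20 + 74 = 94
  {J9} + {M2, H6, M6, Z5}: 42 + 68 = 110
  {M2, J9} + {H6, M6, Z5}: 42 + 68 = 110
  {H6} + {M2, J9, M6, Z5}: 48 + 74 = 122
  {M2, H6} + {J9, M6, Z5}: 53 + 74 = 127
  {J9, H6} + {M2, M6, Z5}: 59 + 68 = 127
  … (15 splits in total)
Best: vehicle 1 DC → M2 → DC = 20; vehicle 2 DC → J9 → Z5 → H6 → M6 → DC = 74; combined 94.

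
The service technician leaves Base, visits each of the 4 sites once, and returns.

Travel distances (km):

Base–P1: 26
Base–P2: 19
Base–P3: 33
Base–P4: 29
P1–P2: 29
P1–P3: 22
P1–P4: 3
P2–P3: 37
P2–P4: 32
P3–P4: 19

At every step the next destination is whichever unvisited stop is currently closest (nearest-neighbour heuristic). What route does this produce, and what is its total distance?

Nearest-neighbour total = 103 km; route Base → P2 → P1 → P4 → P3 → Base.

At Base the remaining stops are P2 19, P1 26, P4 29, P3 33; go to P2.
At P2 the remaining stops are P1 29, P4 32, P3 37; go to P1.
At P1 the remaining stops are P4 3, P3 22; go to P4.
At P4 the remaining stops are P3 19; go to P3.
Return P3→Base: 33.
Total = 19 + 29 + 3 + 19 + 33 = 103.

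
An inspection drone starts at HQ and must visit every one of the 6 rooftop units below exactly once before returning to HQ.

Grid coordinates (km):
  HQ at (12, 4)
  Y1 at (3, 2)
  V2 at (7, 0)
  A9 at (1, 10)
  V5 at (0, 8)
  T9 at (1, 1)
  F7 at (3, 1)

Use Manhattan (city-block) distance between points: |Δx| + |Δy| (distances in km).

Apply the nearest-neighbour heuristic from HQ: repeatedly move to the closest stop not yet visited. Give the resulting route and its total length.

Nearest-neighbour total = 46 km; route HQ → V2 → F7 → Y1 → T9 → V5 → A9 → HQ.

HQ → [V2:9 / Y1:11 / F7:12 / T9:14 / V5:16 / A9:17] → V2 (9)
V2 → [F7:5 / Y1:6 / T9:7 / V5:15 / A9:16] → F7 (5)
F7 → [Y1:1 / T9:2 / V5:10 / A9:11] → Y1 (1)
Y1 → [T9:3 / V5:9 / A9:10] → T9 (3)
T9 → [V5:8 / A9:9] → V5 (8)
V5 → [A9:3] → A9 (3)
Return A9→HQ: 17.
Total = 9 + 5 + 1 + 3 + 8 + 3 + 17 = 46.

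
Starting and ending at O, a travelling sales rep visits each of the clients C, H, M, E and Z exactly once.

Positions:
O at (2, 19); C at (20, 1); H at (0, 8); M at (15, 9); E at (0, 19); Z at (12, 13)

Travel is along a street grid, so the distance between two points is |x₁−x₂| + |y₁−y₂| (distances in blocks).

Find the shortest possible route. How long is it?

There are 60 distinct closed tours to check (reversals are equivalent).
O → C → H → M → E → Z → O: 36+27+16+25+18+16 = 138
O → C → H → M → Z → E → O: 36+27+16+7+18+2 = 106
O → C → H → E → M → Z → O: 36+27+11+25+7+16 = 122
O → C → H → E → Z → M → O: 36+27+11+18+7+23 = 122
O → C → H → Z → M → E → O: 36+27+17+7+25+2 = 114
O → C → H → Z → E → M → O: 36+27+17+18+25+23 = 146
O → C → M → H → E → Z → O: 36+13+16+11+18+16 = 110
O → C → M → H → Z → E → O: 36+13+16+17+18+2 = 102
O → C → M → E → H → Z → O: 36+13+25+11+17+16 = 118
O → C → M → E → Z → H → O: 36+13+25+18+17+13 = 122
O → C → M → Z → H → E → O: 36+13+7+17+11+2 = 86
O → C → M → Z → E → H → O: 36+13+7+18+11+13 = 98
O → C → E → H → M → Z → O: 36+38+11+16+7+16 = 124
O → C → E → H → Z → M → O: 36+38+11+17+7+23 = 132
… (46 more)
O → E → H → C → M → Z → O: 2+11+27+13+7+16 = 76  ← best
The minimum is 76.
One optimal route: O → E → H → C → M → Z → O (or its reverse).

Minimum total distance: 76 blocks.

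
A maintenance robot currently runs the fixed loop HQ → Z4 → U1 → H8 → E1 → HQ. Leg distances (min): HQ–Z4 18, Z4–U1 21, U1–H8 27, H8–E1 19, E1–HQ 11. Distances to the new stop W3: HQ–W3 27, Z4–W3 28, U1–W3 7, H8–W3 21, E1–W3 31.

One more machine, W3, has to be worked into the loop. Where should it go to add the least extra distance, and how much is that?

Adding 1 min by placing W3 on the U1–H8 leg.

Insertion cost between consecutive stops i–j is d(i,W3) + d(W3,j) − d(i,j):
  between HQ and Z4: 27 + 28 − 18 = 37
  between Z4 and U1: 28 + 7 − 21 = 14
  between U1 and H8: 7 + 21 − 27 = 1
  between H8 and E1: 21 + 31 − 19 = 33
  between E1 and HQ: 31 + 27 − 11 = 47
Cheapest insertion is between U1 and H8, adding 1.
New total = 96 + 1 = 97.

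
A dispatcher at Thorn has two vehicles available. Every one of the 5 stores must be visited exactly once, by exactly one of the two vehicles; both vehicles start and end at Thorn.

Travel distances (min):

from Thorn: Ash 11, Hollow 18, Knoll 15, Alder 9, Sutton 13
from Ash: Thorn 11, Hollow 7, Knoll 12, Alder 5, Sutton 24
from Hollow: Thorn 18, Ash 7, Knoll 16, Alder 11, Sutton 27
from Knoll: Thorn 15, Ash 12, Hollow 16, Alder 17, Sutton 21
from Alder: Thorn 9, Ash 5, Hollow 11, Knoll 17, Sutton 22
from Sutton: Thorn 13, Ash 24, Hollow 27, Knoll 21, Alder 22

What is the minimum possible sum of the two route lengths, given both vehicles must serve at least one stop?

Minimum combined distance: 78 min.

Try each way of splitting the stops between the two vehicles (each non-empty) and, for each split, find the best tour for each vehicle:
  {Ash} + {Hollow, Knoll, Alder, Sutton}: 22 + 70 = 92
  {Hollow} + {Ash, Knoll, Alder, Sutton}: 36 + 60 = 96
  {Ash, Hollow} + {Knoll, Alder, Sutton}: 36 + 60 = 96
  {Knoll} + {Ash, Hollow, Alder, Sutton}: 30 + 61 = 91
  {Ash, Knoll} + {Hollow, Alder, Sutton}: 38 + 60 = 98
  {Hollow, Knoll} + {Ash, Alder, Sutton}: 49 + 51 = 100
  … (15 splits in total)
  {Ash, Hollow, Knoll, Alder} + {Sutton}: 52 + 26 = 78  ← best
Best: vehicle 1 Thorn → Knoll → Hollow → Ash → Alder → Thorn = 52; vehicle 2 Thorn → Sutton → Thorn = 26; combined 78.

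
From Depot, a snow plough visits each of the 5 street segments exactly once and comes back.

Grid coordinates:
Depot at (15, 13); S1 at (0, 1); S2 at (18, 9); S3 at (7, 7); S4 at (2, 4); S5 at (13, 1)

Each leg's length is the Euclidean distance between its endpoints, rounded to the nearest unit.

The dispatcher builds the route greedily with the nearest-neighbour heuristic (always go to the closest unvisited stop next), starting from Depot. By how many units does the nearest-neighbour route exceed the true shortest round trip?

The nearest-neighbour route is 4 longer than optimal.

From Depot: S2=5, S3=10, S5=12, S4=16, S1=19 → choose S2 (5).
From S2: S5=9, S3=11, S4=17, S1=20 → choose S5 (9).
From S5: S3=8, S4=11, S1=13 → choose S3 (8).
From S3: S4=6, S1=9 → choose S4 (6).
From S4: S1=4 → choose S1 (4).
NN route Depot → S2 → S5 → S3 → S4 → S1 → Depot costs 51.
Optimal: Depot → S2 → S5 → S1 → S4 → S3 → Depot costs 47 (by enumerating all 60 distinct tours).
Excess = 51 − 47 = 4.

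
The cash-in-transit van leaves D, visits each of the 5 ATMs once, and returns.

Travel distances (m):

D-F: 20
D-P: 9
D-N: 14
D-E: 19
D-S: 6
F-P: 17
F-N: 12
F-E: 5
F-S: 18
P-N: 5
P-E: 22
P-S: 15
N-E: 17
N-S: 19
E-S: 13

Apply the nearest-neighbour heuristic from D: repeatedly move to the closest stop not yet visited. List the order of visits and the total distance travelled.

At D the remaining stops are S 6, P 9, N 14, E 19, F 20; go to S.
At S the remaining stops are E 13, P 15, F 18, N 19; go to E.
At E the remaining stops are F 5, N 17, P 22; go to F.
At F the remaining stops are N 12, P 17; go to N.
At N the remaining stops are P 5; go to P.
Return P→D: 9.
Total = 6 + 13 + 5 + 12 + 5 + 9 = 50.

Nearest-neighbour total = 50 m; route D → S → E → F → N → P → D.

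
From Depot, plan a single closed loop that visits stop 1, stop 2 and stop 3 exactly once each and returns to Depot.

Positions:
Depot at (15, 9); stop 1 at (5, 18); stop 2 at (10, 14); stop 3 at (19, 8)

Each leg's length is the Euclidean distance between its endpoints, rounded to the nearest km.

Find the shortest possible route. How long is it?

34 km — the shortest possible round trip.

There are 3 distinct closed tours to check (reversals are equivalent).
Depot - stop 1 - stop 2 - stop 3 - Depot: 13+6+11+4 = 34
Depot - stop 1 - stop 3 - stop 2 - Depot: 13+17+11+7 = 48
Depot - stop 2 - stop 1 - stop 3 - Depot: 7+6+17+4 = 34
The minimum is 34.
One optimal route: Depot → stop 1 → stop 2 → stop 3 → Depot (or its reverse).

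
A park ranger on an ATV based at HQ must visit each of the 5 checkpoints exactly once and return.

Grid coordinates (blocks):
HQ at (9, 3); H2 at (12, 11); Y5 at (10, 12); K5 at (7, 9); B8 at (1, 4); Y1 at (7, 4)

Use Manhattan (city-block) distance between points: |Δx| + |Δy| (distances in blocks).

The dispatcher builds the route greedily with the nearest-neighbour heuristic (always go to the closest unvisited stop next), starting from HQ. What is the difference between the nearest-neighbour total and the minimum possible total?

HQ: Y1=3, K5=8, B8=9, Y5=10, H2=11 ⇒ Y1
Y1: K5=5, B8=6, Y5=11, H2=12 ⇒ K5
K5: Y5=6, H2=7, B8=11 ⇒ Y5
Y5: H2=3, B8=17 ⇒ H2
H2: B8=18 ⇒ B8
NN route HQ → Y1 → K5 → Y5 → H2 → B8 → HQ costs 44.
Optimal: HQ → H2 → Y5 → K5 → B8 → Y1 → HQ costs 40 (by enumerating all 60 distinct tours).
Excess = 44 − 40 = 4.

4 blocks longer than the optimal tour.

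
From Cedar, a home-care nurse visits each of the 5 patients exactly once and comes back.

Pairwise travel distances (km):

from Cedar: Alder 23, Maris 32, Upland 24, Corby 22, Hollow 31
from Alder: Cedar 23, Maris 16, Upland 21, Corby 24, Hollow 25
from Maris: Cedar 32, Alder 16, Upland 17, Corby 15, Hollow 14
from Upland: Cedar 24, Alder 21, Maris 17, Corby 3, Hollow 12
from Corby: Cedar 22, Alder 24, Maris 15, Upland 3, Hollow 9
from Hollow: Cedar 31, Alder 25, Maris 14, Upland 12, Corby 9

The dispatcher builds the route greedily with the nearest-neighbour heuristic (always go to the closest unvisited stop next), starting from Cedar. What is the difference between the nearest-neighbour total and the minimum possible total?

Excess over optimum: 1 km.

Cedar: Corby=22, Alder=23, Upland=24, Hollow=31, Maris=32 ⇒ Corby
Corby: Upland=3, Hollow=9, Maris=15, Alder=24 ⇒ Upland
Upland: Hollow=12, Maris=17, Alder=21 ⇒ Hollow
Hollow: Maris=14, Alder=25 ⇒ Maris
Maris: Alder=16 ⇒ Alder
NN route Cedar → Corby → Upland → Hollow → Maris → Alder → Cedar costs 90.
Optimal: Cedar → Alder → Maris → Hollow → Corby → Upland → Cedar costs 89 (by enumerating all 60 distinct tours).
Excess = 90 − 89 = 1.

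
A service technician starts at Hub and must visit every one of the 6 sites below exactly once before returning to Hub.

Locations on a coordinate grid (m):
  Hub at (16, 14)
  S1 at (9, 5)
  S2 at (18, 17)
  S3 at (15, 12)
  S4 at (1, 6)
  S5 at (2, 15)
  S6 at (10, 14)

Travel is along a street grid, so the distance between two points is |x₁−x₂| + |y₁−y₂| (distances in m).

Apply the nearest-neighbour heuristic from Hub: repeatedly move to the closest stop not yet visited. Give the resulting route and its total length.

At Hub the remaining stops are S3 3, S2 5, S6 6, S5 15, S1 16, S4 23; go to S3.
At S3 the remaining stops are S6 7, S2 8, S1 13, S5 16, S4 20; go to S6.
At S6 the remaining stops are S5 9, S1 10, S2 11, S4 17; go to S5.
At S5 the remaining stops are S4 10, S1 17, S2 18; go to S4.
At S4 the remaining stops are S1 9, S2 28; go to S1.
At S1 the remaining stops are S2 21; go to S2.
Return S2→Hub: 5.
Total = 3 + 7 + 9 + 10 + 9 + 21 + 5 = 64.

64 m along Hub → S3 → S6 → S5 → S4 → S1 → S2 → Hub.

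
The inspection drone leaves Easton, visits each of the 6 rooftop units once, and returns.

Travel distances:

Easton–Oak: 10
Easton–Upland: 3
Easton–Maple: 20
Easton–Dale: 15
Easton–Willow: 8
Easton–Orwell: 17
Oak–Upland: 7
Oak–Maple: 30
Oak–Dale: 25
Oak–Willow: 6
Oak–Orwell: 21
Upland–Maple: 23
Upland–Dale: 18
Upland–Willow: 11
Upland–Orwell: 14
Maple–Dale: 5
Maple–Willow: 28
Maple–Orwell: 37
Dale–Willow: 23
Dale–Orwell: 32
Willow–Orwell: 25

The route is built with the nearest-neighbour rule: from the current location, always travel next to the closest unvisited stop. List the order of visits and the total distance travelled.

Nearest-neighbour total = 98; route Easton → Upland → Oak → Willow → Dale → Maple → Orwell → Easton.

Easton → [Upland:3 / Willow:8 / Oak:10 / Dale:15 / Orwell:17 / Maple:20] → Upland (3)
Upland → [Oak:7 / Willow:11 / Orwell:14 / Dale:18 / Maple:23] → Oak (7)
Oak → [Willow:6 / Orwell:21 / Dale:25 / Maple:30] → Willow (6)
Willow → [Dale:23 / Orwell:25 / Maple:28] → Dale (23)
Dale → [Maple:5 / Orwell:32] → Maple (5)
Maple → [Orwell:37] → Orwell (37)
Return Orwell→Easton: 17.
Total = 3 + 7 + 6 + 23 + 5 + 37 + 17 = 98.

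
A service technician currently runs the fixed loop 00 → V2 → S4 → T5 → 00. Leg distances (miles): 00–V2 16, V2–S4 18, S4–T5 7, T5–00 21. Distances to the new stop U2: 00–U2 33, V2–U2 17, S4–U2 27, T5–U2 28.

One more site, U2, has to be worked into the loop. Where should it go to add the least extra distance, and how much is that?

Minimum extra distance: 26 miles, inserting U2 between V2 and S4.

Insertion cost between consecutive stops i–j is d(i,U2) + d(U2,j) − d(i,j):
  between 00 and V2: 33 + 17 − 16 = 34
  between V2 and S4: 17 + 27 − 18 = 26
  between S4 and T5: 27 + 28 − 7 = 48
  between T5 and 00: 28 + 33 − 21 = 40
Cheapest insertion is between V2 and S4, adding 26.
New total = 62 + 26 = 88.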